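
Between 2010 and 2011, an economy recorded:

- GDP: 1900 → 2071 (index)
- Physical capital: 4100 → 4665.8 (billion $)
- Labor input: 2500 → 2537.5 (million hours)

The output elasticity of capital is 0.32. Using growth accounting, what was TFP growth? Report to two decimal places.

3.56%

GDP growth = (2071 − 1900) / 1900 = 9%.
Physical capital growth = (4665.8 − 4100) / 4100 = 13.8%.
Labor input growth = (2537.5 − 2500) / 2500 = 1.5%.
Labor's share = 1 − 0.32 = 0.68.
Physical capital: 0.32 × 13.8 = 4.416 pp.
Labor input: 0.68 × 1.5 = 1.02 pp.
TFP growth = 9 − 5.436 = 3.564%.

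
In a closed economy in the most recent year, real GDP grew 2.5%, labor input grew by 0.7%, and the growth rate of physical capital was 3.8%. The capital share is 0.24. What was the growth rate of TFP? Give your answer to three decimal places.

1.056%

Labor's share = 1 − 0.24 = 0.76.
Physical capital: 0.24 × 3.8 = 0.912 pp.
Labor input: 0.76 × 0.7 = 0.532 pp.
TFP growth = 2.5 − 1.444 = 1.056%.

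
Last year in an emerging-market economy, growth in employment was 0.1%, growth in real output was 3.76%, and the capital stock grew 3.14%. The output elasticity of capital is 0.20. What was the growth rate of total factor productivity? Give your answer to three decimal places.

3.052%

Labor's share = 1 − 0.2 = 0.8.
The capital stock: 0.2 × 3.14 = 0.628 pp.
Employment: 0.8 × 0.1 = 0.08 pp.
TFP growth = 3.76 − 0.708 = 3.052%.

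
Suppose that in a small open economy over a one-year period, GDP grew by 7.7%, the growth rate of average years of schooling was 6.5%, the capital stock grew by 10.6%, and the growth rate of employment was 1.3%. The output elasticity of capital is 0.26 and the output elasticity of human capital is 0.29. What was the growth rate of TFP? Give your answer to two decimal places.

TFP grew 2.47%.

Labor's share = 1 − 0.26 − 0.29 = 0.45.
The capital stock: 0.26 × 10.6 = 2.756 pp.
Average years of schooling: 0.29 × 6.5 = 1.885 pp.
Employment: 0.45 × 1.3 = 0.585 pp.
TFP growth = 7.7 − 5.226 = 2.474%.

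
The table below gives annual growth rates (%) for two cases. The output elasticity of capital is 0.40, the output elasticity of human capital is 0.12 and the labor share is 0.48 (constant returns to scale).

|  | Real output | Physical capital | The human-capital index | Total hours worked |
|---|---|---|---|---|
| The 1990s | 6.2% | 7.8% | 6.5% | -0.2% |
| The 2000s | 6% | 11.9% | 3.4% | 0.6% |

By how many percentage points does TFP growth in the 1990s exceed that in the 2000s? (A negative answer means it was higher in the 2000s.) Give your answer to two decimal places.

Labor's share = 1 − 0.4 − 0.12 = 0.48.
The 1990s: TFP = 6.2 − 3.12 − 0.78 + 0.096 = 2.396%.
The 2000s: TFP = 6 − 4.76 − 0.408 − 0.288 = 0.544%.
Difference = 2.396 − (0.544) = 1.852 pp.

1.85 percentage points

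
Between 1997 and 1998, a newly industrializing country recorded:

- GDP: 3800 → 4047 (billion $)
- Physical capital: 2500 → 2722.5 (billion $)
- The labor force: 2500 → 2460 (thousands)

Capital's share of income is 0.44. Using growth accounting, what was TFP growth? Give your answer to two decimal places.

TFP grew 3.48%.

GDP growth = (4047 − 3800) / 3800 = 6.5%.
Physical capital growth = (2722.5 − 2500) / 2500 = 8.9%.
The labor force growth = (2460 − 2500) / 2500 = -1.6%.
Labor's share = 1 − 0.44 = 0.56.
Physical capital: 0.44 × 8.9 = 3.916 pp.
The labor force: 0.56 × (-1.6) = -0.896 pp.
TFP growth = 6.5 − 3.02 = 3.48%.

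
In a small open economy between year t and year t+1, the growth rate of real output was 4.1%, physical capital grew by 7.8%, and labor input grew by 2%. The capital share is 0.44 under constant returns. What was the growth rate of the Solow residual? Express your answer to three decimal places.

-0.452%

Labor's share = 1 − 0.44 = 0.56.
Physical capital: 0.44 × 7.8 = 3.432 pp.
Labor input: 0.56 × 2 = 1.12 pp.
TFP growth = 4.1 − 4.552 = -0.452%.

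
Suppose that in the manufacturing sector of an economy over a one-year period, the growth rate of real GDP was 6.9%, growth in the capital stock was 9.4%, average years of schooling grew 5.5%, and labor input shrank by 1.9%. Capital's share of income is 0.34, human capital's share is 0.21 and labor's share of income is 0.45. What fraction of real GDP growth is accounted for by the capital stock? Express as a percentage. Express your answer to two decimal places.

The capital stock contributed 0.34 × 9.4 = 3.196 pp.
Share of growth = 3.196 / 6.9 × 100 = 46.3188%.

46.32%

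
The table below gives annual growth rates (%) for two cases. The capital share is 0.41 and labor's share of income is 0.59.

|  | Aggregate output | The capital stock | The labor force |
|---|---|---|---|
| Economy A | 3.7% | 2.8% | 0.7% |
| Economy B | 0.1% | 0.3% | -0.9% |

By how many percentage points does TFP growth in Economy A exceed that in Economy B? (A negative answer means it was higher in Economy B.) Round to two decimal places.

1.63 percentage points

Labor's share = 1 − 0.41 = 0.59.
Economy A: TFP = 3.7 − 1.148 − 0.413 = 2.139%.
Economy B: TFP = 0.1 − 0.123 + 0.531 = 0.508%.
Difference = 2.139 − (0.508) = 1.631 pp.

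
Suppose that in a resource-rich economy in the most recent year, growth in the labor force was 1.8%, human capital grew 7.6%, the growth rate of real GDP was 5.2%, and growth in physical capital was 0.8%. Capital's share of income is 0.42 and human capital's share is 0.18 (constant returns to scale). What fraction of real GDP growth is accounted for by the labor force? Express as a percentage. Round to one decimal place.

13.8%

Labor's share = 1 − 0.42 − 0.18 = 0.4.
The labor force contributed 0.4 × 1.8 = 0.72 pp.
Share of growth = 0.72 / 5.2 × 100 = 13.846%.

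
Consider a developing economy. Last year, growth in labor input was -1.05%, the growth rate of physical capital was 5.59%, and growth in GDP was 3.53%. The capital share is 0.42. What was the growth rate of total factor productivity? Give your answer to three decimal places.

1.791%

Labor's share = 1 − 0.42 = 0.58.
Physical capital: 0.42 × 5.59 = 2.3478 pp.
Labor input: 0.58 × (-1.05) = -0.609 pp.
TFP growth = 3.53 − 1.7388 = 1.7912%.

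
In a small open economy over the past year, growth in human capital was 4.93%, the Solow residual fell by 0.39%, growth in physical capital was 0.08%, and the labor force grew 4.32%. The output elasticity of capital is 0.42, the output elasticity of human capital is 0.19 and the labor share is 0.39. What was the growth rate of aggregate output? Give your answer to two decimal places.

Aggregate output grew 2.27%.

Labor's share = 1 − 0.42 − 0.19 = 0.39.
Physical capital: 0.42 × 0.08 = 0.0336 pp.
Human capital: 0.19 × 4.93 = 0.9367 pp.
The labor force: 0.39 × 4.32 = 1.6848 pp.
Output growth = -0.39 + 2.6551 = 2.2651%.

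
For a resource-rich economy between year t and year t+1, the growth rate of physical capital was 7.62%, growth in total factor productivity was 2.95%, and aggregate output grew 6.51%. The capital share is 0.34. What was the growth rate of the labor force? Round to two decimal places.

The labor force grew 1.47%.

Labor's share = 1 − 0.34 = 0.66.
gY = gA + 0.34×7.62 + 0.66×g.
0.66×g = 6.51 − 2.95 − 2.5908 = 0.9692.
g = 0.9692 / 0.66 = 1.4685%.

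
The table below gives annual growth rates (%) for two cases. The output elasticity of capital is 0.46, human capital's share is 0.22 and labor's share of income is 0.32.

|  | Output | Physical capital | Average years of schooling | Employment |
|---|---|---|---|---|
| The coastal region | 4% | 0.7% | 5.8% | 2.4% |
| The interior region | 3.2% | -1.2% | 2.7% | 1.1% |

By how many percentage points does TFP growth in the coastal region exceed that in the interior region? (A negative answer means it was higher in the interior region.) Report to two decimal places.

-1.17 percentage points

Labor's share = 1 − 0.46 − 0.22 = 0.32.
The coastal region: TFP = 4 − 0.322 − 1.276 − 0.768 = 1.634%.
The interior region: TFP = 3.2 + 0.552 − 0.594 − 0.352 = 2.806%.
Difference = 1.634 − (2.806) = -1.172 pp.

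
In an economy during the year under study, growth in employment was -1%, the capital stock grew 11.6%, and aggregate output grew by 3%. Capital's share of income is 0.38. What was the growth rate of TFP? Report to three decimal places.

-0.788%

Labor's share = 1 − 0.38 = 0.62.
The capital stock: 0.38 × 11.6 = 4.408 pp.
Employment: 0.62 × (-1) = -0.62 pp.
TFP growth = 3 − 3.788 = -0.788%.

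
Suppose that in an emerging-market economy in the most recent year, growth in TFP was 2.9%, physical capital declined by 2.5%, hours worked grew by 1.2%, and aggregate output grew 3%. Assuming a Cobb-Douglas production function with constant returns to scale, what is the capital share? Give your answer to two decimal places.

α = 0.30

gY = gA + α·gK + (1−α)·gL, so gY − gA − gL = α(gK − gL).
3 − 2.9 − 1.2 = α × (-2.5 − 1.2).
-1.1 = -3.7 α, so α = 0.2973.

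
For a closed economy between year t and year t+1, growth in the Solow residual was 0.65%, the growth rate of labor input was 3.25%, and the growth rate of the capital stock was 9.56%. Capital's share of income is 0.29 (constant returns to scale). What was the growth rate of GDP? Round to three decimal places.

5.730%

Labor's share = 1 − 0.29 = 0.71.
The capital stock: 0.29 × 9.56 = 2.7724 pp.
Labor input: 0.71 × 3.25 = 2.3075 pp.
Output growth = 0.65 + 5.0799 = 5.7299%.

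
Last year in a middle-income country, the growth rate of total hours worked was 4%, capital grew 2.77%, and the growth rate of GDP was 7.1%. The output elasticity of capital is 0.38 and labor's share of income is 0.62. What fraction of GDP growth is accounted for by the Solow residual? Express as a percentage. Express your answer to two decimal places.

The Solow residual accounted for 50.25% of growth.

Labor's share = 1 − 0.38 = 0.62.
Capital: 0.38 × 2.77 = 1.0526 pp.
Total hours worked: 0.62 × 4 = 2.48 pp.
TFP growth = 7.1 − 3.5326 = 3.5674%.
TFP share of growth = 3.5674 / 7.1 × 100 = 50.2451%.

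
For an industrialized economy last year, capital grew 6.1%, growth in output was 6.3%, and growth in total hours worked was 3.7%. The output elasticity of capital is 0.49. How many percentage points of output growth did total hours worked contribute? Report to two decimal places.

1.89

Labor's share = 1 − 0.49 = 0.51.
Contribution = share × growth = 0.51 × 3.7 = 1.887 pp.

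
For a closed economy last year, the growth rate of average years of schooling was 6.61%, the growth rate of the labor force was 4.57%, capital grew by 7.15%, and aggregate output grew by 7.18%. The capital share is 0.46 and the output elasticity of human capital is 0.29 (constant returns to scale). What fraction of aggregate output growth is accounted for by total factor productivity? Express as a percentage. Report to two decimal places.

Labor's share = 1 − 0.46 − 0.29 = 0.25.
Capital: 0.46 × 7.15 = 3.289 pp.
Average years of schooling: 0.29 × 6.61 = 1.9169 pp.
The labor force: 0.25 × 4.57 = 1.1425 pp.
TFP growth = 7.18 − 6.3484 = 0.8316%.
TFP share of growth = 0.8316 / 7.18 × 100 = 11.5822%.

Total factor productivity accounted for 11.58% of growth.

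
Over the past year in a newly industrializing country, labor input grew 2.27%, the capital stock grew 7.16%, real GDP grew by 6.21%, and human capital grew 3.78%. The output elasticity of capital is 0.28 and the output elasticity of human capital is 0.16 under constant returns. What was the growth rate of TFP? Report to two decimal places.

2.33%

Labor's share = 1 − 0.28 − 0.16 = 0.56.
The capital stock: 0.28 × 7.16 = 2.0048 pp.
Human capital: 0.16 × 3.78 = 0.6048 pp.
Labor input: 0.56 × 2.27 = 1.2712 pp.
TFP growth = 6.21 − 3.8808 = 2.3292%.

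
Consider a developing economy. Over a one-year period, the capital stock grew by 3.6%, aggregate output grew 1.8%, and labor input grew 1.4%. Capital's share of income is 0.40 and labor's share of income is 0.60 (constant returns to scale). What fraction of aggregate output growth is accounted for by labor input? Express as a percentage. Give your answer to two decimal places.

Labor's share = 1 − 0.4 = 0.6.
Labor input contributed 0.6 × 1.4 = 0.84 pp.
Share of growth = 0.84 / 1.8 × 100 = 46.6667%.

Labor input accounted for 46.67% of growth.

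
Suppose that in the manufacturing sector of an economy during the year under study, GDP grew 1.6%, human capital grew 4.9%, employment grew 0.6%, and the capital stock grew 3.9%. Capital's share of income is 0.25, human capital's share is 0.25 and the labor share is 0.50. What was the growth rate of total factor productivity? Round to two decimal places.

-0.90%

Labor's share = 1 − 0.25 − 0.25 = 0.5.
The capital stock: 0.25 × 3.9 = 0.975 pp.
Human capital: 0.25 × 4.9 = 1.225 pp.
Employment: 0.5 × 0.6 = 0.3 pp.
TFP growth = 1.6 − 2.5 = -0.9%.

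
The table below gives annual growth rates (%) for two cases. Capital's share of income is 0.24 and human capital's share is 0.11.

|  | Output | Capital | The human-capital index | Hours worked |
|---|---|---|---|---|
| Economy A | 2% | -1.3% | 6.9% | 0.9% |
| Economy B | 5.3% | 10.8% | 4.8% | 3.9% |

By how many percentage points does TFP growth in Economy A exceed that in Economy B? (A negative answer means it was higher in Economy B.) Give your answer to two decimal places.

1.32 percentage points

Labor's share = 1 − 0.24 − 0.11 = 0.65.
Economy A: TFP = 2 + 0.312 − 0.759 − 0.585 = 0.968%.
Economy B: TFP = 5.3 − 2.592 − 0.528 − 2.535 = -0.355%.
Difference = 0.968 − (-0.355) = 1.323 pp.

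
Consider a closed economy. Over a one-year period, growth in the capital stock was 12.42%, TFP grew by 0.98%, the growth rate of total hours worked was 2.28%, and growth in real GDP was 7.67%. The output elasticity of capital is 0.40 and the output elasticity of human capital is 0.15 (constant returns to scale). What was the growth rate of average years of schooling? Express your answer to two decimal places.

4.64%

Labor's share = 1 − 0.4 − 0.15 = 0.45.
gY = gA + 0.4×12.42 + 0.45×2.28 + 0.15×g.
0.15×g = 7.67 − 0.98 − 5.994 = 0.696.
g = 0.696 / 0.15 = 4.64%.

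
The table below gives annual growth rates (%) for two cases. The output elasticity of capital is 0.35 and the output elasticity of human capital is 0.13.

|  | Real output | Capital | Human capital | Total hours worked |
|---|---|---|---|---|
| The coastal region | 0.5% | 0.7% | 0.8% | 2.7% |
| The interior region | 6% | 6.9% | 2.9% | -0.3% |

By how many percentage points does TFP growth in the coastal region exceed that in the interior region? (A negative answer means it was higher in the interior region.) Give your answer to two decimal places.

-4.62 percentage points

Labor's share = 1 − 0.35 − 0.13 = 0.52.
The coastal region: TFP = 0.5 − 0.245 − 0.104 − 1.404 = -1.253%.
The interior region: TFP = 6 − 2.415 − 0.377 + 0.156 = 3.364%.
Difference = -1.253 − (3.364) = -4.617 pp.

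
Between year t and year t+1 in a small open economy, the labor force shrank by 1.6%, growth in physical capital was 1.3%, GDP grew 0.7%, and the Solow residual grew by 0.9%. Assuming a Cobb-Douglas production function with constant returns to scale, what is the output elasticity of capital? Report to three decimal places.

gY = gA + α·gK + (1−α)·gL, so gY − gA − gL = α(gK − gL).
0.7 − 0.9 + 1.6 = α × (1.3 − (-1.6)).
1.4 = 2.9 α, so α = 0.48276.

The output elasticity of capital is 0.483.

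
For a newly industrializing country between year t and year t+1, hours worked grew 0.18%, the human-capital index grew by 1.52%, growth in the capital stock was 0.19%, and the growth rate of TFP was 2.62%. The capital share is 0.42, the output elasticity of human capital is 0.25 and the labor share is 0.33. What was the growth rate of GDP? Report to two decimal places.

Labor's share = 1 − 0.42 − 0.25 = 0.33.
The capital stock: 0.42 × 0.19 = 0.0798 pp.
The human-capital index: 0.25 × 1.52 = 0.38 pp.
Hours worked: 0.33 × 0.18 = 0.0594 pp.
Output growth = 2.62 + 0.5192 = 3.1392%.

3.14%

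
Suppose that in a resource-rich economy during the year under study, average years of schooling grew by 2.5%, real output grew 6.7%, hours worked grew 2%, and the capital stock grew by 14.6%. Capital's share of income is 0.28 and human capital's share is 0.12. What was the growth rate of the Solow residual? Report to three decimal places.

The Solow residual grew 1.112%.

Labor's share = 1 − 0.28 − 0.12 = 0.6.
The capital stock: 0.28 × 14.6 = 4.088 pp.
Average years of schooling: 0.12 × 2.5 = 0.3 pp.
Hours worked: 0.6 × 2 = 1.2 pp.
TFP growth = 6.7 − 5.588 = 1.112%.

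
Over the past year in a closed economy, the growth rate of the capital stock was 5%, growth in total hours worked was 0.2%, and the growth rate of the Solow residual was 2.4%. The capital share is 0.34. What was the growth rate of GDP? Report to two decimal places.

Labor's share = 1 − 0.34 = 0.66.
The capital stock: 0.34 × 5 = 1.7 pp.
Total hours worked: 0.66 × 0.2 = 0.132 pp.
Output growth = 2.4 + 1.832 = 4.232%.

4.23%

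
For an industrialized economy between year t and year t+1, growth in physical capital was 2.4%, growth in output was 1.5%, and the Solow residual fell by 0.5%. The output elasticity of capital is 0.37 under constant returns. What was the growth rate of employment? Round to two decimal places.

Labor's share = 1 − 0.37 = 0.63.
gY = gA + 0.37×2.4 + 0.63×g.
0.63×g = 1.5 + 0.5 − 0.888 = 1.112.
g = 1.112 / 0.63 = 1.7651%.

1.77%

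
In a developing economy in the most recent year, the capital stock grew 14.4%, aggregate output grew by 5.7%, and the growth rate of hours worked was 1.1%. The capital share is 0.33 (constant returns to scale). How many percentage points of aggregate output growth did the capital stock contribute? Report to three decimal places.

Contribution = share × growth = 0.33 × 14.4 = 4.752 pp.

4.752 percentage points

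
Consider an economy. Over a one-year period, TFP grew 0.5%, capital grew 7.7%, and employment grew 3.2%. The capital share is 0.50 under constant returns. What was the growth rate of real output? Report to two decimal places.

Real output grew 5.95%.

Labor's share = 1 − 0.5 = 0.5.
Capital: 0.5 × 7.7 = 3.85 pp.
Employment: 0.5 × 3.2 = 1.6 pp.
Output growth = 0.5 + 5.45 = 5.95%.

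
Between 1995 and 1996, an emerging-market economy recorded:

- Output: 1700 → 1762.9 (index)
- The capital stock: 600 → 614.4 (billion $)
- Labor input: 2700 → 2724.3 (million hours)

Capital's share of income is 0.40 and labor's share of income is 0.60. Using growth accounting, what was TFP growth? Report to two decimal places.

Output growth = (1762.9 − 1700) / 1700 = 3.7%.
The capital stock growth = (614.4 − 600) / 600 = 2.4%.
Labor input growth = (2724.3 − 2700) / 2700 = 0.9%.
Labor's share = 1 − 0.4 = 0.6.
The capital stock: 0.4 × 2.4 = 0.96 pp.
Labor input: 0.6 × 0.9 = 0.54 pp.
TFP growth = 3.7 − 1.5 = 2.2%.

TFP growth was 2.20%.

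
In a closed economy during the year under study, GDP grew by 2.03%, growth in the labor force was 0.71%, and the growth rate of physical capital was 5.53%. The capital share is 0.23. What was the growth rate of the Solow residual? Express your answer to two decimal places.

Labor's share = 1 − 0.23 = 0.77.
Physical capital: 0.23 × 5.53 = 1.2719 pp.
The labor force: 0.77 × 0.71 = 0.5467 pp.
TFP growth = 2.03 − 1.8186 = 0.2114%.

0.21%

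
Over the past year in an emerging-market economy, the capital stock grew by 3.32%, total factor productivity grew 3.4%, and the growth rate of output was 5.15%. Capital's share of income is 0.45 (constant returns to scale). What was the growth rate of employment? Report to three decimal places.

Employment growth was 0.465%.

Labor's share = 1 − 0.45 = 0.55.
gY = gA + 0.45×3.32 + 0.55×g.
0.55×g = 5.15 − 3.4 − 1.494 = 0.256.
g = 0.256 / 0.55 = 0.46545%.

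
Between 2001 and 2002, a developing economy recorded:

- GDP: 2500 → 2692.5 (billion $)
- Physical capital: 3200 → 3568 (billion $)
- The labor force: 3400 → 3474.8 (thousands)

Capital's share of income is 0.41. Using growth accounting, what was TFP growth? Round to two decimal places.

GDP growth = (2692.5 − 2500) / 2500 = 7.7%.
Physical capital growth = (3568 − 3200) / 3200 = 11.5%.
The labor force growth = (3474.8 − 3400) / 3400 = 2.2%.
Labor's share = 1 − 0.41 = 0.59.
Physical capital: 0.41 × 11.5 = 4.715 pp.
The labor force: 0.59 × 2.2 = 1.298 pp.
TFP growth = 7.7 − 6.013 = 1.687%.

TFP growth was 1.69%.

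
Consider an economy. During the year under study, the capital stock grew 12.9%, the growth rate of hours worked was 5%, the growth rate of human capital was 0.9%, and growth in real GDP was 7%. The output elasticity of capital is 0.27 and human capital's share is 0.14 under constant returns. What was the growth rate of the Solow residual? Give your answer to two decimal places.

Labor's share = 1 − 0.27 − 0.14 = 0.59.
The capital stock: 0.27 × 12.9 = 3.483 pp.
Human capital: 0.14 × 0.9 = 0.126 pp.
Hours worked: 0.59 × 5 = 2.95 pp.
TFP growth = 7 − 6.559 = 0.441%.

0.44%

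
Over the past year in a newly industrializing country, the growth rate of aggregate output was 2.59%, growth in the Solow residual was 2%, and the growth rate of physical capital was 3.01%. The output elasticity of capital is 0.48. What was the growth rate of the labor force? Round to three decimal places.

Labor's share = 1 − 0.48 = 0.52.
gY = gA + 0.48×3.01 + 0.52×g.
0.52×g = 2.59 − 2 − 1.4448 = -0.8548.
g = -0.8548 / 0.52 = -1.64385%.

-1.644%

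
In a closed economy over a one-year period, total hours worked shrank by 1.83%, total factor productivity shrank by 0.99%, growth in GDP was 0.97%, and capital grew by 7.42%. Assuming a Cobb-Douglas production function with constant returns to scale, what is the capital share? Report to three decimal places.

gY = gA + α·gK + (1−α)·gL, so gY − gA − gL = α(gK − gL).
0.97 + 0.99 + 1.83 = α × (7.42 − (-1.83)).
3.79 = 9.25 α, so α = 0.40973.

α = 0.410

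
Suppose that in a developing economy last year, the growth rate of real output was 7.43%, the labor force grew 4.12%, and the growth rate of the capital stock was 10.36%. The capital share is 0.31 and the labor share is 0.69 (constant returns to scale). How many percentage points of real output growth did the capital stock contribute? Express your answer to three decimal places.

3.212 percentage points

Contribution = share × growth = 0.31 × 10.36 = 3.2116 pp.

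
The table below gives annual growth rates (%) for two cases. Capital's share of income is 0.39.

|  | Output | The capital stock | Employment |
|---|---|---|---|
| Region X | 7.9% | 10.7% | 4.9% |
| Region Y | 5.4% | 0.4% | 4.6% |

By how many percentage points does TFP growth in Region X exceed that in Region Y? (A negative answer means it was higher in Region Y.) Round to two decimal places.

-1.70 percentage points

Labor's share = 1 − 0.39 = 0.61.
Region X: TFP = 7.9 − 4.173 − 2.989 = 0.738%.
Region Y: TFP = 5.4 − 0.156 − 2.806 = 2.438%.
Difference = 0.738 − (2.438) = -1.7 pp.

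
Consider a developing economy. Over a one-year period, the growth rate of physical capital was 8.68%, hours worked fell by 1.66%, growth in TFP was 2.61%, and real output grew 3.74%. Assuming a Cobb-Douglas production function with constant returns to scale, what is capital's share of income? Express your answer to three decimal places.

0.270

gY = gA + α·gK + (1−α)·gL, so gY − gA − gL = α(gK − gL).
3.74 − 2.61 + 1.66 = α × (8.68 − (-1.66)).
2.79 = 10.34 α, so α = 0.26983.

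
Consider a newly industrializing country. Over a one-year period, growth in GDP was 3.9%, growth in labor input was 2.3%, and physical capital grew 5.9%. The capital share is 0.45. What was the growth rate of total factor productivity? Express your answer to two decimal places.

Labor's share = 1 − 0.45 = 0.55.
Physical capital: 0.45 × 5.9 = 2.655 pp.
Labor input: 0.55 × 2.3 = 1.265 pp.
TFP growth = 3.9 − 3.92 = -0.02%.

-0.02%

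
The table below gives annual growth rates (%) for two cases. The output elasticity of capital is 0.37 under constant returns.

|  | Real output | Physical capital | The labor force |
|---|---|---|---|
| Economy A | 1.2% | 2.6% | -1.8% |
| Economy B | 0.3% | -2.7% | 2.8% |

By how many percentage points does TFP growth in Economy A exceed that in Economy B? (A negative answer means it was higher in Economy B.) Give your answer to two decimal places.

Labor's share = 1 − 0.37 = 0.63.
Economy A: TFP = 1.2 − 0.962 + 1.134 = 1.372%.
Economy B: TFP = 0.3 + 0.999 − 1.764 = -0.465%.
Difference = 1.372 − (-0.465) = 1.837 pp.

1.84 percentage points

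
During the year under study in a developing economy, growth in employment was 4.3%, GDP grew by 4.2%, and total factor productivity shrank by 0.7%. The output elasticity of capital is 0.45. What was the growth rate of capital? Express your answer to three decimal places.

Capital grew 5.633%.

Labor's share = 1 − 0.45 = 0.55.
gY = gA + 0.55×4.3 + 0.45×g.
0.45×g = 4.2 + 0.7 − 2.365 = 2.535.
g = 2.535 / 0.45 = 5.63333%.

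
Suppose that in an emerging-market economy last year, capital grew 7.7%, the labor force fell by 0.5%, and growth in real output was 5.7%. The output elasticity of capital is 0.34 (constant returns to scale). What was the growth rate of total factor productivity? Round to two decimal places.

Labor's share = 1 − 0.34 = 0.66.
Capital: 0.34 × 7.7 = 2.618 pp.
The labor force: 0.66 × (-0.5) = -0.33 pp.
TFP growth = 5.7 − 2.288 = 3.412%.

3.41%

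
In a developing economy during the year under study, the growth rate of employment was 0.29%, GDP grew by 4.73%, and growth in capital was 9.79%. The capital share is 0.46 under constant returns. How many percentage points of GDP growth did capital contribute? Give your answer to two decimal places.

Contribution = share × growth = 0.46 × 9.79 = 4.5034 pp.

4.50 percentage points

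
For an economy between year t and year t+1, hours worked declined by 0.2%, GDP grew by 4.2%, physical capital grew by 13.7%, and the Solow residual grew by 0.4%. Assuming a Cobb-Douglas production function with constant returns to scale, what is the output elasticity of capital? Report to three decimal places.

gY = gA + α·gK + (1−α)·gL, so gY − gA − gL = α(gK − gL).
4.2 − 0.4 + 0.2 = α × (13.7 − (-0.2)).
4 = 13.9 α, so α = 0.28777.

The output elasticity of capital is 0.288.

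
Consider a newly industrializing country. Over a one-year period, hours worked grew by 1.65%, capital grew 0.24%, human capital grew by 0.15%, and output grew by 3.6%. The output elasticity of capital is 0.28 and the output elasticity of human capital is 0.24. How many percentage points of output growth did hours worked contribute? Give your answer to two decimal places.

0.79 percentage points

Labor's share = 1 − 0.28 − 0.24 = 0.48.
Contribution = share × growth = 0.48 × 1.65 = 0.792 pp.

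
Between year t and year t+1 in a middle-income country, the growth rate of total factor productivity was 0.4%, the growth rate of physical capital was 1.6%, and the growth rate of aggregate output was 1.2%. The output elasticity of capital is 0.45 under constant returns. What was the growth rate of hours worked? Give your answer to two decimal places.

Labor's share = 1 − 0.45 = 0.55.
gY = gA + 0.45×1.6 + 0.55×g.
0.55×g = 1.2 − 0.4 − 0.72 = 0.08.
g = 0.08 / 0.55 = 0.1455%.

Hours worked growth was 0.15%.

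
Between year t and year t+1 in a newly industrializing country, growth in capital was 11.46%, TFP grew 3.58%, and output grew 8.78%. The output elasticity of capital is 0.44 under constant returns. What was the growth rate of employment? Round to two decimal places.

Labor's share = 1 − 0.44 = 0.56.
gY = gA + 0.44×11.46 + 0.56×g.
0.56×g = 8.78 − 3.58 − 5.0424 = 0.1576.
g = 0.1576 / 0.56 = 0.2814%.

0.28%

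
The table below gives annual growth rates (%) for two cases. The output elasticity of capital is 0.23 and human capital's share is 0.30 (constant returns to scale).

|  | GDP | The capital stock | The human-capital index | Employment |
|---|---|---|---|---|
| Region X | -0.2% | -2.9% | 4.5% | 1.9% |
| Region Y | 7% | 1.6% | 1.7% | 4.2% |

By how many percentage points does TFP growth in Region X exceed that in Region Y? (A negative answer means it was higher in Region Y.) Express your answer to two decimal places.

Labor's share = 1 − 0.23 − 0.3 = 0.47.
Region X: TFP = -0.2 + 0.667 − 1.35 − 0.893 = -1.776%.
Region Y: TFP = 7 − 0.368 − 0.51 − 1.974 = 4.148%.
Difference = -1.776 − (4.148) = -5.924 pp.

-5.92 percentage points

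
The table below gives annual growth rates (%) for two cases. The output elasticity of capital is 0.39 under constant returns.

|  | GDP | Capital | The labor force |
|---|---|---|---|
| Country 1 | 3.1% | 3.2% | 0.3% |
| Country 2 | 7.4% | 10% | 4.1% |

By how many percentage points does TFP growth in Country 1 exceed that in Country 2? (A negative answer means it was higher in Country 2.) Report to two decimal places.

0.67 percentage points

Labor's share = 1 − 0.39 = 0.61.
Country 1: TFP = 3.1 − 1.248 − 0.183 = 1.669%.
Country 2: TFP = 7.4 − 3.9 − 2.501 = 0.999%.
Difference = 1.669 − (0.999) = 0.67 pp.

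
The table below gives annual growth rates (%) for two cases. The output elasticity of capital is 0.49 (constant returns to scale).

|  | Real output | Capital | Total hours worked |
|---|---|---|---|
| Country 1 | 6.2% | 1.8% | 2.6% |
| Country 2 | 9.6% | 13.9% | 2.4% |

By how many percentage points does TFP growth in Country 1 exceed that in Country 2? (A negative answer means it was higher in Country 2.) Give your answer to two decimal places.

Labor's share = 1 − 0.49 = 0.51.
Country 1: TFP = 6.2 − 0.882 − 1.326 = 3.992%.
Country 2: TFP = 9.6 − 6.811 − 1.224 = 1.565%.
Difference = 3.992 − (1.565) = 2.427 pp.

2.43 percentage points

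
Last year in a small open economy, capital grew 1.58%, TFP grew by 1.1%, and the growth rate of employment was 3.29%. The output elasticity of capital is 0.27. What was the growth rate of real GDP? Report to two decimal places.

Labor's share = 1 − 0.27 = 0.73.
Capital: 0.27 × 1.58 = 0.4266 pp.
Employment: 0.73 × 3.29 = 2.4017 pp.
Output growth = 1.1 + 2.8283 = 3.9283%.

3.93%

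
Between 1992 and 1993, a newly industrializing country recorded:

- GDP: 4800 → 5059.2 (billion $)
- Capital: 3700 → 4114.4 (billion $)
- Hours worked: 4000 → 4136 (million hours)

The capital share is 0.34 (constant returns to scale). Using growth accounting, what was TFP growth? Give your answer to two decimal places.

-0.65%

GDP growth = (5059.2 − 4800) / 4800 = 5.4%.
Capital growth = (4114.4 − 3700) / 3700 = 11.2%.
Hours worked growth = (4136 − 4000) / 4000 = 3.4%.
Labor's share = 1 − 0.34 = 0.66.
Capital: 0.34 × 11.2 = 3.808 pp.
Hours worked: 0.66 × 3.4 = 2.244 pp.
TFP growth = 5.4 − 6.052 = -0.652%.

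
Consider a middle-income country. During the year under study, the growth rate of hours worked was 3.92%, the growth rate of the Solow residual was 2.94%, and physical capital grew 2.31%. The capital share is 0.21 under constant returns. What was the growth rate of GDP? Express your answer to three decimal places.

GDP grew 6.522%.

Labor's share = 1 − 0.21 = 0.79.
Physical capital: 0.21 × 2.31 = 0.4851 pp.
Hours worked: 0.79 × 3.92 = 3.0968 pp.
Output growth = 2.94 + 3.5819 = 6.5219%.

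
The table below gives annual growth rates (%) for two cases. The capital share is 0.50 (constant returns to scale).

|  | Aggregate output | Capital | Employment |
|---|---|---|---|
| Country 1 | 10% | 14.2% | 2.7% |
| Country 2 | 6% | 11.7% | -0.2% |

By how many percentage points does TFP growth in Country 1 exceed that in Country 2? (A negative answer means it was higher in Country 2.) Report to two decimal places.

Labor's share = 1 − 0.5 = 0.5.
Country 1: TFP = 10 − 7.1 − 1.35 = 1.55%.
Country 2: TFP = 6 − 5.85 + 0.1 = 0.25%.
Difference = 1.55 − (0.25) = 1.3 pp.

1.30 percentage points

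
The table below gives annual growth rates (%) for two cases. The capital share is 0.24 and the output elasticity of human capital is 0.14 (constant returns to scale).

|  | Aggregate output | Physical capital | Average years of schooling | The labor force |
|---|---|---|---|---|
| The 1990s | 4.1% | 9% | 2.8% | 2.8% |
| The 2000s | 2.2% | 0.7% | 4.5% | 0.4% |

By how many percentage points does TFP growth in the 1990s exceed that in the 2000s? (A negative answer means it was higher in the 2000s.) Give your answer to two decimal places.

-1.34 percentage points

Labor's share = 1 − 0.24 − 0.14 = 0.62.
The 1990s: TFP = 4.1 − 2.16 − 0.392 − 1.736 = -0.188%.
The 2000s: TFP = 2.2 − 0.168 − 0.63 − 0.248 = 1.154%.
Difference = -0.188 − (1.154) = -1.342 pp.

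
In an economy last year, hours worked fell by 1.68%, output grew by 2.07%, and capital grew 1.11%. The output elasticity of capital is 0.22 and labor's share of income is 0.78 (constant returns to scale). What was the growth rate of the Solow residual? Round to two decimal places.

3.14%

Labor's share = 1 − 0.22 = 0.78.
Capital: 0.22 × 1.11 = 0.2442 pp.
Hours worked: 0.78 × (-1.68) = -1.3104 pp.
TFP growth = 2.07 + 1.0662 = 3.1362%.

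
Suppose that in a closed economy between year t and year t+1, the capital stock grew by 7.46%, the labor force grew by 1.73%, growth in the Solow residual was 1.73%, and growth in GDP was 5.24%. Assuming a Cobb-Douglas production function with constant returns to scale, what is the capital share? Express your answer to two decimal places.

gY = gA + α·gK + (1−α)·gL, so gY − gA − gL = α(gK − gL).
5.24 − 1.73 − 1.73 = α × (7.46 − 1.73).
1.78 = 5.73 α, so α = 0.3106.

0.31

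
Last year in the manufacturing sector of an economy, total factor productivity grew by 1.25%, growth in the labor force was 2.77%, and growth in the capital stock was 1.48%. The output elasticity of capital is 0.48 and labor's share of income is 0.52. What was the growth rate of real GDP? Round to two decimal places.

Labor's share = 1 − 0.48 = 0.52.
The capital stock: 0.48 × 1.48 = 0.7104 pp.
The labor force: 0.52 × 2.77 = 1.4404 pp.
Output growth = 1.25 + 2.1508 = 3.4008%.

3.40%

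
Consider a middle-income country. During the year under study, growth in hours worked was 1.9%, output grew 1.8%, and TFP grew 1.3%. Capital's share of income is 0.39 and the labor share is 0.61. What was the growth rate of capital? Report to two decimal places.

Labor's share = 1 − 0.39 = 0.61.
gY = gA + 0.61×1.9 + 0.39×g.
0.39×g = 1.8 − 1.3 − 1.159 = -0.659.
g = -0.659 / 0.39 = -1.6897%.

-1.69%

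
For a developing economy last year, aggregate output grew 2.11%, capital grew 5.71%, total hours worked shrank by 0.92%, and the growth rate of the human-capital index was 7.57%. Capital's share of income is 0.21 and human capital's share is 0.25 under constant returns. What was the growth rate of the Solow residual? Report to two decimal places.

-0.48%

Labor's share = 1 − 0.21 − 0.25 = 0.54.
Capital: 0.21 × 5.71 = 1.1991 pp.
The human-capital index: 0.25 × 7.57 = 1.8925 pp.
Total hours worked: 0.54 × (-0.92) = -0.4968 pp.
TFP growth = 2.11 − 2.5948 = -0.4848%.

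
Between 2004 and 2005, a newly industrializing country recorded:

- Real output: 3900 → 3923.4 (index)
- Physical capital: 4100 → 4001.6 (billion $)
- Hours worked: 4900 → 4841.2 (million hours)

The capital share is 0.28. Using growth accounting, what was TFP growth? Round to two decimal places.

TFP growth was 2.14%.

Real output growth = (3923.4 − 3900) / 3900 = 0.6%.
Physical capital growth = (4001.6 − 4100) / 4100 = -2.4%.
Hours worked growth = (4841.2 − 4900) / 4900 = -1.2%.
Labor's share = 1 − 0.28 = 0.72.
Physical capital: 0.28 × (-2.4) = -0.672 pp.
Hours worked: 0.72 × (-1.2) = -0.864 pp.
TFP growth = 0.6 + 1.536 = 2.136%.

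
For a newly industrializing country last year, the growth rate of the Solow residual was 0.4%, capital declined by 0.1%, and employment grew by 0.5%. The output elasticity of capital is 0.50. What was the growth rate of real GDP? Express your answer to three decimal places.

0.600%

Labor's share = 1 − 0.5 = 0.5.
Capital: 0.5 × (-0.1) = -0.05 pp.
Employment: 0.5 × 0.5 = 0.25 pp.
Output growth = 0.4 + 0.2 = 0.6%.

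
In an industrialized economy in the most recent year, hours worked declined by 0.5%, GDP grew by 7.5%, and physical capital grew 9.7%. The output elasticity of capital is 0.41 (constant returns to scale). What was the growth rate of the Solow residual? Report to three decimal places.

3.818%

Labor's share = 1 − 0.41 = 0.59.
Physical capital: 0.41 × 9.7 = 3.977 pp.
Hours worked: 0.59 × (-0.5) = -0.295 pp.
TFP growth = 7.5 − 3.682 = 3.818%.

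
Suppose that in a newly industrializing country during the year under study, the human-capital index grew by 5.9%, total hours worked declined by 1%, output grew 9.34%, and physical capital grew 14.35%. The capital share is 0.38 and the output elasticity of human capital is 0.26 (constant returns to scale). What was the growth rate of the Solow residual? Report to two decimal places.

Labor's share = 1 − 0.38 − 0.26 = 0.36.
Physical capital: 0.38 × 14.35 = 5.453 pp.
The human-capital index: 0.26 × 5.9 = 1.534 pp.
Total hours worked: 0.36 × (-1) = -0.36 pp.
TFP growth = 9.34 − 6.627 = 2.713%.

2.71%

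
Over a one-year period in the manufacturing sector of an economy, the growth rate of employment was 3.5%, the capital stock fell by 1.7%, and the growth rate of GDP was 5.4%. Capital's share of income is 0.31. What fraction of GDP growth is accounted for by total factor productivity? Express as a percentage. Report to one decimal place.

Labor's share = 1 − 0.31 = 0.69.
The capital stock: 0.31 × (-1.7) = -0.527 pp.
Employment: 0.69 × 3.5 = 2.415 pp.
TFP growth = 5.4 − 1.888 = 3.512%.
TFP share of growth = 3.512 / 5.4 × 100 = 65.037%.

Total factor productivity accounted for 65.0% of growth.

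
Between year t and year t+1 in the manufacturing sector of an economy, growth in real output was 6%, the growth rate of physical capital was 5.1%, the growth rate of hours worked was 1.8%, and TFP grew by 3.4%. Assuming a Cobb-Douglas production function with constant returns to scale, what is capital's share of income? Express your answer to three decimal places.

α = 0.242

gY = gA + α·gK + (1−α)·gL, so gY − gA − gL = α(gK − gL).
6 − 3.4 − 1.8 = α × (5.1 − 1.8).
0.8 = 3.3 α, so α = 0.24242.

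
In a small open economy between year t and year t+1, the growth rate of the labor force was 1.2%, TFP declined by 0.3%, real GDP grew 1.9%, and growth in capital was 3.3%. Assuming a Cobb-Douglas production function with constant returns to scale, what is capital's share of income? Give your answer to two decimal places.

0.48

gY = gA + α·gK + (1−α)·gL, so gY − gA − gL = α(gK − gL).
1.9 + 0.3 − 1.2 = α × (3.3 − 1.2).
1 = 2.1 α, so α = 0.4762.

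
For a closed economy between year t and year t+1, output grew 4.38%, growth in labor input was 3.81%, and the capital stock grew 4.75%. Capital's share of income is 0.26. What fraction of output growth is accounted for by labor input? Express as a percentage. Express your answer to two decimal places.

Labor input accounted for 64.37% of growth.

Labor's share = 1 − 0.26 = 0.74.
Labor input contributed 0.74 × 3.81 = 2.8194 pp.
Share of growth = 2.8194 / 4.38 × 100 = 64.3699%.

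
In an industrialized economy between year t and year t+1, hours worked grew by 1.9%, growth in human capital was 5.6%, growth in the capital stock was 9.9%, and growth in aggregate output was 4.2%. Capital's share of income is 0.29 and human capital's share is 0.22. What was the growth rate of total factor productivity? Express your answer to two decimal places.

-0.83%

Labor's share = 1 − 0.29 − 0.22 = 0.49.
The capital stock: 0.29 × 9.9 = 2.871 pp.
Human capital: 0.22 × 5.6 = 1.232 pp.
Hours worked: 0.49 × 1.9 = 0.931 pp.
TFP growth = 4.2 − 5.034 = -0.834%.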